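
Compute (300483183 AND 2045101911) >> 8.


Step 1: 300483183 & 2045101911 = 299958855
Step 2: 299958855 >> 8 = 1171714

1171714


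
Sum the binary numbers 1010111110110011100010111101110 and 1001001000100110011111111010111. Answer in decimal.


1010111110110011100010111101110 + 1001001000100110011111111010111 = 10100000111011010000010111000101 = 2699888069

2699888069


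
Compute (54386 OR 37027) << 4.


Step 1: 54386 | 37027 = 54515
Step 2: 54515 << 4 = 872240

872240


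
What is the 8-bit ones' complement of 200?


200 ^ 255 = 55

55


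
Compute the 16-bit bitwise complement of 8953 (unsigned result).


~0b10001011111001 = 0b1101110100000110 = 56582 (16-bit unsigned)

56582


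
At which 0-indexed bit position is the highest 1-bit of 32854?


0b1000000001010110. Highest set bit at position 15

15


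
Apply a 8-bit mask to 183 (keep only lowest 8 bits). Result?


183 & 255 = 183

183


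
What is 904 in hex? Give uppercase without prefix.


904 = 388 hex

388


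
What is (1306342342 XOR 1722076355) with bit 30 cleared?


Step 1: 1306342342 ^ 1722076355 = 729415429
Step 2: 729415429 & ~(1 << 30) = 729415429

729415429


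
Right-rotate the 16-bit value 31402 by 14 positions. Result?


Rotate 0b111101010101010 right by 14 (16-bit) = 0b1110101010101001 = 60073

60073


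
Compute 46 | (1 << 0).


46 | (1 << 0) = 46 | 1 = 47

47


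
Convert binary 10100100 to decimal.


10100100 in decimal = 164

164


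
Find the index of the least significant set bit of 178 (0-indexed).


0b10110010. Lowest set bit at position 1

1


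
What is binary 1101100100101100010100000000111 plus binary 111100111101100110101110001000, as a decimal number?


1101100100101100010100000000111 + 111100111101100110101110001000 = 10101001100011001001001110001111 = 2844562319

2844562319


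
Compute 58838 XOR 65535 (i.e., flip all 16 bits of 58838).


58838 ^ 65535 = 6697

6697


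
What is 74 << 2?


0b1001010 << 2 = 0b100101000 = 296

296


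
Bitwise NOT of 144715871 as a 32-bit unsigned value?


~0b1000101000000011000001011111 = 0b11110111010111111100111110100000 = 4150251424 (32-bit unsigned)

4150251424


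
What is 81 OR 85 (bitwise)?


0b1010001 | 0b1010101 = 0b1010101 = 85

85


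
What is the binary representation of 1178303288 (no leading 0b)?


1178303288 = 1000110001110110111101100111000 in binary

1000110001110110111101100111000


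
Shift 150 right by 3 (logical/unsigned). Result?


0b10010110 >> 3 = 0b10010 = 18

18


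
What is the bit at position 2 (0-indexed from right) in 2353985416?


0b10001100010011101111011110001000, position 2 = 0

0


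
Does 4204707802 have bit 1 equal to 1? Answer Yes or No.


0b11111010100111101011111111011010, bit 1 = 1. Yes

Yes


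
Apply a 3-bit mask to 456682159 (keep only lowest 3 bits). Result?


456682159 & 7 = 7

7


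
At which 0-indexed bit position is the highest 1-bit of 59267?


0b1110011110000011. Highest set bit at position 15

15


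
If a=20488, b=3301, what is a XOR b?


20488 ^ 3301 = 23789

23789


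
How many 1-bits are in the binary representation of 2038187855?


0b1111001011111000100011101001111 has 19 set bits

19


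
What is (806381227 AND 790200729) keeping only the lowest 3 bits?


Step 1: 806381227 & 790200729 = 537919625
Step 2: 537919625 & 7 = 1

1


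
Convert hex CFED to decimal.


CFED hex = 53229 decimal

53229


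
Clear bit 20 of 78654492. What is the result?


78654492 & ~(1 << 20) = 77605916

77605916


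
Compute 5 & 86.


0b101 & 0b1010110 = 0b100 = 4

4


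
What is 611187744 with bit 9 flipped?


611187744 ^ (1 << 9) = 611187744 ^ 512 = 611188256

611188256


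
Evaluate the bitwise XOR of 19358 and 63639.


0b100101110011110 ^ 0b1111100010010111 = 0b1011001100001001 = 45833

45833


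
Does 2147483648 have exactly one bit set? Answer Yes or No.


0b10000000000000000000000000000000. Only one bit set => Yes

Yes


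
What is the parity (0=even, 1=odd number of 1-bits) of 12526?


0b11000011101110 has 8 ones => parity 0

0


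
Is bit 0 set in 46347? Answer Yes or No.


0b1011010100001011, bit 0 = 1. Yes

Yes


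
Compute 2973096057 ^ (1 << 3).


2973096057 ^ (1 << 3) = 2973096057 ^ 8 = 2973096049

2973096049


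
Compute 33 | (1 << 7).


33 | (1 << 7) = 33 | 128 = 161

161


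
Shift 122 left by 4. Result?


0b1111010 << 4 = 0b11110100000 = 1952

1952


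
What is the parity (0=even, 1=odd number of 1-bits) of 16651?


0b100000100001011 has 5 ones => parity 1

1


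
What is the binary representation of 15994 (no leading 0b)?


15994 = 11111001111010 in binary

11111001111010


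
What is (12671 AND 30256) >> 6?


Step 1: 12671 & 30256 = 12336
Step 2: 12336 >> 6 = 192

192


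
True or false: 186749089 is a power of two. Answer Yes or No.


0b1011001000011001000010100001. Multiple bits set => No

No


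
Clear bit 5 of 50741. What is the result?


50741 & ~(1 << 5) = 50709

50709


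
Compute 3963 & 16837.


0b111101111011 & 0b100000111000101 = 0b101000001 = 321

321


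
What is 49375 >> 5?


0b1100000011011111 >> 5 = 0b11000000110 = 1542

1542


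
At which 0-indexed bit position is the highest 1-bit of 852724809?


0b110010110100111000110001001001. Highest set bit at position 29

29


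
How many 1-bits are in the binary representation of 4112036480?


0b11110101000110001011001010000000 has 13 set bits

13


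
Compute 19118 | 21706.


0b100101010101110 | 0b101010011001010 = 0b101111011101110 = 24302

24302


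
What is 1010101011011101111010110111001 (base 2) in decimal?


1010101011011101111010110111001 in decimal = 1433335225

1433335225


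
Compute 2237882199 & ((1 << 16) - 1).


2237882199 & 65535 = 24407

24407


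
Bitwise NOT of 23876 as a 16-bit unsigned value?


~0b101110101000100 = 0b1010001010111011 = 41659 (16-bit unsigned)

41659


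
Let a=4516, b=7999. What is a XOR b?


4516 ^ 7999 = 3739

3739


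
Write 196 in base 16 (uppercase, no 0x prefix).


196 = C4 hex

C4


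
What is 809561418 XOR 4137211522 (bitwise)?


0b110000010000001110110101001010 ^ 0b11110110100110001101011010000010 = 0b11000110110110000011101111001000 = 3336059848

3336059848


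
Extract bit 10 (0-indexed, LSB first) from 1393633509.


0b1010011000100010010100011100101, position 10 = 0

0


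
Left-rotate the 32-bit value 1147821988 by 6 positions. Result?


Rotate 0b1000100011010100101111110100100 left by 6 (32-bit) = 0b11010100101111110100100010001 = 446163217

446163217


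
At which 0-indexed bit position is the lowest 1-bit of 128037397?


0b111101000011011001000010101. Lowest set bit at position 0

0


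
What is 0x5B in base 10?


5B hex = 91 decimal

91


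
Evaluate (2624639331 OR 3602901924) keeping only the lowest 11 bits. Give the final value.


Step 1: 2624639331 | 3602901924 = 3741318119
Step 2: 3741318119 & 2047 = 999

999


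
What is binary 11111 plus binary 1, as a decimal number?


11111 + 1 = 100000 = 32

32


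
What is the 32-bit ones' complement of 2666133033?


2666133033 ^ 4294967295 = 1628834262

1628834262


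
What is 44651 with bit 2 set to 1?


44651 | (1 << 2) = 44651 | 4 = 44655

44655


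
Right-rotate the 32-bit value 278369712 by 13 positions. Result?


Rotate 0b10000100101111001010110110000 right by 13 (32-bit) = 0b10101101100000001000010010111100 = 2910880956

2910880956


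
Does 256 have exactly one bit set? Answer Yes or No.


0b100000000. Only one bit set => Yes

Yes


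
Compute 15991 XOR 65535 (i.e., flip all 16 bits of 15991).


15991 ^ 65535 = 49544

49544


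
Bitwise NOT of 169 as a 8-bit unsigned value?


~0b10101001 = 0b1010110 = 86 (8-bit unsigned)

86


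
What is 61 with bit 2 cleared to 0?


61 & ~(1 << 2) = 57

57


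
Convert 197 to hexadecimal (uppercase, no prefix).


197 = C5 hex

C5


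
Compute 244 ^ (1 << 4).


244 ^ (1 << 4) = 244 ^ 16 = 228

228


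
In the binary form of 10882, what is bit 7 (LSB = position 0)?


0b10101010000010, position 7 = 1

1


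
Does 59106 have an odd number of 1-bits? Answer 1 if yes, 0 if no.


0b1110011011100010 has 9 ones => parity 1

1


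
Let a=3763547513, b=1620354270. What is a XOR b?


3763547513 ^ 1620354270 = 2160560551

2160560551


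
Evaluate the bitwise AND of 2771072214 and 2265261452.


0b10100101001010110011010011010110 & 0b10000111000001010010010110001100 = 0b10000101000000010010010010000100 = 2231444612

2231444612


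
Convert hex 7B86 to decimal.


7B86 hex = 31622 decimal

31622


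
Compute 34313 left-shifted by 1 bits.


0b1000011000001001 << 1 = 0b10000110000010010 = 68626

68626


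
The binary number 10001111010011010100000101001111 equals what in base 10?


10001111010011010100000101001111 in decimal = 2404204879

2404204879


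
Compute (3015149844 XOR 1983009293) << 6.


Step 1: 3015149844 ^ 1983009293 = 3313883929
Step 2: 3313883929 << 6 = 212088571456

212088571456


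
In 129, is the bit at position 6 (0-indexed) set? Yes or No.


0b10000001, bit 6 = 0. No

No


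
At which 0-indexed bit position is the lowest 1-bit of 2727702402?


0b10100010100101010110111110000010. Lowest set bit at position 1

1


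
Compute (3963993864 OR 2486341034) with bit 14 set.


Step 1: 3963993864 | 2486341034 = 4235706282
Step 2: 4235706282 | (1 << 14) = 4235706282 | 16384 = 4235722666

4235722666


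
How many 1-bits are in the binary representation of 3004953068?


0b10110011000110111111000111101100 has 19 set bits

19


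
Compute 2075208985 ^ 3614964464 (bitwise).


0b1111011101100010010110100011001 ^ 0b11010111011101111111101011110000 = 0b10101100110001101101011111101001 = 2898712553

2898712553


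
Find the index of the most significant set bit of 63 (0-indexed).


0b111111. Highest set bit at position 5

5


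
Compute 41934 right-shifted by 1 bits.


0b1010001111001110 >> 1 = 0b101000111100111 = 20967

20967


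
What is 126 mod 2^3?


126 & 7 = 6

6


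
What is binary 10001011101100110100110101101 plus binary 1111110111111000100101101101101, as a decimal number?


10001011101100110100110101101 + 1111110111111000100101101101101 = 10010000011100101011010100011010 = 2423436570

2423436570


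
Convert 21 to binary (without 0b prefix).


21 = 10101 in binary

10101


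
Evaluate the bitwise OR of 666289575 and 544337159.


0b100111101101101100010110100111 | 0b100000011100011110110100000111 = 0b100111111101111110110110100111 = 670559655

670559655


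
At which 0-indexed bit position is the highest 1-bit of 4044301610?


0b11110001000011110010010100101010. Highest set bit at position 31

31


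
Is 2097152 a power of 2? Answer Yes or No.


0b1000000000000000000000. Only one bit set => Yes

Yes


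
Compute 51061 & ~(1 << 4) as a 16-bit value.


51061 & ~(1 << 4) = 51045

51045


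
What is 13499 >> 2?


0b11010010111011 >> 2 = 0b110100101110 = 3374

3374


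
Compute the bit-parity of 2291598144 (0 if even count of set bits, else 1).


0b10001000100101110000001101000000 has 10 ones => parity 0

0


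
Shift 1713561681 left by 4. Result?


0b1100110001000101110000001010001 << 4 = 0b11001100010001011100000010100010000 = 27416986896

27416986896


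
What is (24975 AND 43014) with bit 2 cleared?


Step 1: 24975 & 43014 = 8198
Step 2: 8198 & ~(1 << 2) = 8194

8194


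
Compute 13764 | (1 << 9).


13764 | (1 << 9) = 13764 | 512 = 14276

14276


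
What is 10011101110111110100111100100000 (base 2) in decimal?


10011101110111110100111100100000 in decimal = 2648657696

2648657696


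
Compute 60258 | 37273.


0b1110101101100010 | 0b1001000110011001 = 0b1111101111111011 = 64507

64507


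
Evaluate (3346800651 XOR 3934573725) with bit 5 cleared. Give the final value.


Step 1: 3346800651 ^ 3934573725 = 771290262
Step 2: 771290262 & ~(1 << 5) = 771290262

771290262


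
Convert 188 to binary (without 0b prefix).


188 = 10111100 in binary

10111100


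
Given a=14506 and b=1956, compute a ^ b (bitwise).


14506 ^ 1956 = 16142

16142


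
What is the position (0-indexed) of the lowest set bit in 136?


0b10001000. Lowest set bit at position 3

3


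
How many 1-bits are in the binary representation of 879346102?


0b110100011010011100000110110110 has 15 set bits

15


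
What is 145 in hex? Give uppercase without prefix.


145 = 91 hex

91


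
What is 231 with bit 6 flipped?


231 ^ (1 << 6) = 231 ^ 64 = 167

167


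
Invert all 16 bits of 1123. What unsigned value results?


1123 ^ 65535 = 64412

64412


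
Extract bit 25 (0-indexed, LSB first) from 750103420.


0b101100101101011010101101111100, position 25 = 0

0


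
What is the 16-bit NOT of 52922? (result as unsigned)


~0b1100111010111010 = 0b11000101000101 = 12613 (16-bit unsigned)

12613


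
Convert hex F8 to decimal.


F8 hex = 248 decimal

248


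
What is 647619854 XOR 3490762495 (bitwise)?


0b100110100110011110010100001110 ^ 0b11010000000100001100111011111111 = 0b11110110100010010010101111110001 = 4136184817

4136184817


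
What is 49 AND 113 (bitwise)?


0b110001 & 0b1110001 = 0b110001 = 49

49


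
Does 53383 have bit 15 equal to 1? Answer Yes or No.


0b1101000010000111, bit 15 = 1. Yes

Yes


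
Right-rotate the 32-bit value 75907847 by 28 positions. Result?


Rotate 0b100100001100100001100000111 right by 28 (32-bit) = 0b1001000011001000011000001110000 = 1214525552

1214525552


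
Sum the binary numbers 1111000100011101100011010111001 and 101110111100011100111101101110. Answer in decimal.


1111000100011101100011010111001 + 101110111100011100111101101110 = 10100111100000001001011000100111 = 2810222119

2810222119


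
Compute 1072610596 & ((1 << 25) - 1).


1072610596 & 33554431 = 32423204

32423204


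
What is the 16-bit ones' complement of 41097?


41097 ^ 65535 = 24438

24438


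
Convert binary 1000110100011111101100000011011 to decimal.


1000110100011111101100000011011 in decimal = 1183832091

1183832091


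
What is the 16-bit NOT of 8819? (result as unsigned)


~0b10001001110011 = 0b1101110110001100 = 56716 (16-bit unsigned)

56716


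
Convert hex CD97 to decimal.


CD97 hex = 52631 decimal

52631


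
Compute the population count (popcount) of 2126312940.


0b1111110101111001111010111101100 has 22 set bits

22


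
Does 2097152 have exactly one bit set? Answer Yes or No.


0b1000000000000000000000. Only one bit set => Yes

Yes


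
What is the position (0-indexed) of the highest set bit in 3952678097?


0b11101011100110010001010011010001. Highest set bit at position 31

31


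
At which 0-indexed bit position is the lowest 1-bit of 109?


0b1101101. Lowest set bit at position 0

0


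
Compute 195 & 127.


0b11000011 & 0b1111111 = 0b1000011 = 67

67


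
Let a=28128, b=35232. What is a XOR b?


28128 ^ 35232 = 58432

58432


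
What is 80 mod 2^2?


80 & 3 = 0

0


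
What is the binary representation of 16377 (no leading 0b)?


16377 = 11111111111001 in binary

11111111111001


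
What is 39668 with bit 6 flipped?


39668 ^ (1 << 6) = 39668 ^ 64 = 39604

39604


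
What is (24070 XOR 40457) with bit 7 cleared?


Step 1: 24070 ^ 40457 = 49167
Step 2: 49167 & ~(1 << 7) = 49167

49167


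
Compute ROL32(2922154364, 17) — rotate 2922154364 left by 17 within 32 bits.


Rotate 0b10101110001011001000100101111100 left by 17 (32-bit) = 0b10010111110010101110001011001 = 318331993

318331993


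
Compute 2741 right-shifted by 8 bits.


0b101010110101 >> 8 = 0b1010 = 10

10


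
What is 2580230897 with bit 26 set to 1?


2580230897 | (1 << 26) = 2580230897 | 67108864 = 2647339761

2647339761


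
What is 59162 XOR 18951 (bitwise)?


0b1110011100011010 ^ 0b100101000000111 = 0b1010110100011101 = 44317

44317


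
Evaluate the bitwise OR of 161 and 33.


0b10100001 | 0b100001 = 0b10100001 = 161

161


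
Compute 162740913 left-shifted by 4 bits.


0b1001101100110011101010110001 << 4 = 0b10011011001100111010101100010000 = 2603854608

2603854608


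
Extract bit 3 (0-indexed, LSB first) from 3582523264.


0b11010101100010001111011110000000, position 3 = 0

0


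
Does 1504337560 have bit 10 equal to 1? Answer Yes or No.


0b1011001101010100101111010011000, bit 10 = 1. Yes

Yes


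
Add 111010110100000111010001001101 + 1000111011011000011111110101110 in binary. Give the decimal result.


111010110100000111010001001101 + 1000111011011000011111110101110 = 10000010001111001011001111111011 = 2185016315

2185016315


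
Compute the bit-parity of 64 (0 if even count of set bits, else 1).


0b1000000 has 1 ones => parity 1

1


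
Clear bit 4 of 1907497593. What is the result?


1907497593 & ~(1 << 4) = 1907497577

1907497577


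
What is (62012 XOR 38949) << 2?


Step 1: 62012 ^ 38949 = 27161
Step 2: 27161 << 2 = 108644

108644


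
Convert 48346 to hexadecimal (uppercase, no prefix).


48346 = BCDA hex

BCDA


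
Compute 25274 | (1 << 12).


25274 | (1 << 12) = 25274 | 4096 = 29370

29370


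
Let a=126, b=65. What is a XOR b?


126 ^ 65 = 63

63


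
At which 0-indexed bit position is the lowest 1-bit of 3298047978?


0b11000100100101000011011111101010. Lowest set bit at position 1

1


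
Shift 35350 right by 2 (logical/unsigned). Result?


0b1000101000010110 >> 2 = 0b10001010000101 = 8837

8837


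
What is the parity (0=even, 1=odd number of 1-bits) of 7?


0b111 has 3 ones => parity 1

1


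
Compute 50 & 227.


0b110010 & 0b11100011 = 0b100010 = 34

34


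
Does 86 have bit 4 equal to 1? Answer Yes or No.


0b1010110, bit 4 = 1. Yes

Yes


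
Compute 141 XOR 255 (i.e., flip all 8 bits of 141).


141 ^ 255 = 114

114


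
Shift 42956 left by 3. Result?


0b1010011111001100 << 3 = 0b1010011111001100000 = 343648

343648


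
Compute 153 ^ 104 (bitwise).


0b10011001 ^ 0b1101000 = 0b11110001 = 241

241


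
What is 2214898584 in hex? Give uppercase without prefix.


2214898584 = 8404AB98 hex

8404AB98


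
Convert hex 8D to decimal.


8D hex = 141 decimal

141


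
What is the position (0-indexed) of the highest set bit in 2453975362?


0b10010010010001001011000101000010. Highest set bit at position 31

31


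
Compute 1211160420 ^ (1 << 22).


1211160420 ^ (1 << 22) = 1211160420 ^ 4194304 = 1215354724

1215354724


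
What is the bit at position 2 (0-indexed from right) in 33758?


0b1000001111011110, position 2 = 1

1


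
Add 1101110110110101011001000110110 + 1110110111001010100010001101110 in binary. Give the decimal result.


1101110110110101011001000110110 + 1110110111001010100010001101110 = 11100101101111111111011010100100 = 3854562980

3854562980


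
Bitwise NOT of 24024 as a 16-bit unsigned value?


~0b101110111011000 = 0b1010001000100111 = 41511 (16-bit unsigned)

41511


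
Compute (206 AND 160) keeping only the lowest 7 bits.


Step 1: 206 & 160 = 128
Step 2: 128 & 127 = 0

0


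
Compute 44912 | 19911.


0b1010111101110000 | 0b100110111000111 = 0b1110111111110111 = 61431

61431


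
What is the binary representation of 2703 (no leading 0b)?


2703 = 101010001111 in binary

101010001111


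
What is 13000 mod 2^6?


13000 & 63 = 8

8


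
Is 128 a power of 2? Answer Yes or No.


0b10000000. Only one bit set => Yes

Yes


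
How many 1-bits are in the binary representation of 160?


0b10100000 has 2 set bits

2


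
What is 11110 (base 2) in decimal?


11110 in decimal = 30

30


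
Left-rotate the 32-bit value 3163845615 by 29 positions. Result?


Rotate 0b10111100100101000111001111101111 left by 29 (32-bit) = 0b11110111100100101000111001111101 = 4153577085

4153577085


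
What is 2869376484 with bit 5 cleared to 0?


2869376484 & ~(1 << 5) = 2869376452

2869376452


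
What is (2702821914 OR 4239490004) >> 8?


Step 1: 2702821914 | 4239490004 = 4256824286
Step 2: 4256824286 >> 8 = 16628219

16628219


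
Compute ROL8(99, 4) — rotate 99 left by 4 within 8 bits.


Rotate 0b1100011 left by 4 (8-bit) = 0b110110 = 54

54


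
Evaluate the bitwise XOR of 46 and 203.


0b101110 ^ 0b11001011 = 0b11100101 = 229

229


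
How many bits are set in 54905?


0b1101011001111001 has 10 set bits

10


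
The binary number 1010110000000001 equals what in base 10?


1010110000000001 in decimal = 44033

44033


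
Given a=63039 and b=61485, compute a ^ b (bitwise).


63039 ^ 61485 = 1554

1554


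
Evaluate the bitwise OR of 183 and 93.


0b10110111 | 0b1011101 = 0b11111111 = 255

255


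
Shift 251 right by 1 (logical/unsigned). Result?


0b11111011 >> 1 = 0b1111101 = 125

125


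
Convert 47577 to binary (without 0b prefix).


47577 = 1011100111011001 in binary

1011100111011001


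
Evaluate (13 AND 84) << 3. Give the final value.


Step 1: 13 & 84 = 4
Step 2: 4 << 3 = 32

32


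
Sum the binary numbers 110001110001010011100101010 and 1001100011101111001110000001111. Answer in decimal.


110001110001010011100101010 + 1001100011101111001110000001111 = 1010010101100000100001100111001 = 1387283257

1387283257


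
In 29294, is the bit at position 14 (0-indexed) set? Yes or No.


0b111001001101110, bit 14 = 1. Yes

Yes


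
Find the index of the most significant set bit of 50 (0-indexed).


0b110010. Highest set bit at position 5

5


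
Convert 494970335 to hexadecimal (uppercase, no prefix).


494970335 = 1D80A5DF hex

1D80A5DF


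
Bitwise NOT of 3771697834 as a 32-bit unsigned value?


~0b11100000110011111000101010101010 = 0b11111001100000111010101010101 = 523269461 (32-bit unsigned)

523269461


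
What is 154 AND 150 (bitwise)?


0b10011010 & 0b10010110 = 0b10010010 = 146

146


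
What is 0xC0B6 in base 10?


C0B6 hex = 49334 decimal

49334


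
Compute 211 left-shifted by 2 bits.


0b11010011 << 2 = 0b1101001100 = 844

844


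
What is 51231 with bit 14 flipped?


51231 ^ (1 << 14) = 51231 ^ 16384 = 34847

34847


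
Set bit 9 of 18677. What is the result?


18677 | (1 << 9) = 18677 | 512 = 19189

19189


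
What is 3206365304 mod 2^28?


3206365304 & 268435455 = 253575288

253575288


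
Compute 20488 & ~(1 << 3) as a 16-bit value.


20488 & ~(1 << 3) = 20480

20480


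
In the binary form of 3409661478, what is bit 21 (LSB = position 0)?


0b11001011001110110100111000100110, position 21 = 1

1


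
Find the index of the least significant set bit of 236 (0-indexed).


0b11101100. Lowest set bit at position 2

2


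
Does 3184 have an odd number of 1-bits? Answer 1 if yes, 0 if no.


0b110001110000 has 5 ones => parity 1

1


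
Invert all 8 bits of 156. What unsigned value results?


156 ^ 255 = 99

99


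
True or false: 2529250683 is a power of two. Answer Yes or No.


0b10010110110000010100110101111011. Multiple bits set => No

No


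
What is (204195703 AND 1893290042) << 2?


Step 1: 204195703 & 1893290042 = 606258
Step 2: 606258 << 2 = 2425032

2425032


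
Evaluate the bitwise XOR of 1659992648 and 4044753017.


0b1100010111100010111101001001000 ^ 0b11110001000101100000100001111001 = 0b10010011111001110111001000110001 = 2481418801

2481418801


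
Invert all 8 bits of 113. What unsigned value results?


113 ^ 255 = 142

142


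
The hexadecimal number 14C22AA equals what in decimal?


14C22AA hex = 21766826 decimal

21766826


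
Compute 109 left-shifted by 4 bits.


0b1101101 << 4 = 0b11011010000 = 1744

1744


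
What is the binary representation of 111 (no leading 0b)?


111 = 1101111 in binary

1101111


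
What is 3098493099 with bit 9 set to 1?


3098493099 | (1 << 9) = 3098493099 | 512 = 3098493611

3098493611


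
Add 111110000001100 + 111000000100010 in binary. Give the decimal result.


111110000001100 + 111000000100010 = 1110110000101110 = 60462

60462


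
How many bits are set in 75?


0b1001011 has 4 set bits

4


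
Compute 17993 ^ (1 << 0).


17993 ^ (1 << 0) = 17993 ^ 1 = 17992

17992


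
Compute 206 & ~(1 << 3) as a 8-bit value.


206 & ~(1 << 3) = 198

198


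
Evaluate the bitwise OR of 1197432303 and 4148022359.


0b1000111010111110101110111101111 | 0b11110111001111011100110001010111 = 0b11110111011111111101110111111111 = 4152352255

4152352255


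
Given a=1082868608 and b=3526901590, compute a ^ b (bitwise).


1082868608 ^ 3526901590 = 2461236438

2461236438


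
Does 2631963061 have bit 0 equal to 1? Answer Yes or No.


0b10011100111000001001000110110101, bit 0 = 1. Yes

Yes


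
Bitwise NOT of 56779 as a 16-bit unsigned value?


~0b1101110111001011 = 0b10001000110100 = 8756 (16-bit unsigned)

8756


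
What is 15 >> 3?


0b1111 >> 3 = 0b1 = 1

1


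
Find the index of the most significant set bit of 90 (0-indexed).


0b1011010. Highest set bit at position 6

6


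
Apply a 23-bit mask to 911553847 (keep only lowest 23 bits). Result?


911553847 & 8388607 = 5584183

5584183


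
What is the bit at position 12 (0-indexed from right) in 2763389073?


0b10100100101101011111100010010001, position 12 = 1

1


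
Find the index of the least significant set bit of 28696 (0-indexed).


0b111000000011000. Lowest set bit at position 3

3


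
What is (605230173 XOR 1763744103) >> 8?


Step 1: 605230173 ^ 1763744103 = 1295224122
Step 2: 1295224122 >> 8 = 5059469

5059469


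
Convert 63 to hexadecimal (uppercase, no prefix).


63 = 3F hex

3F


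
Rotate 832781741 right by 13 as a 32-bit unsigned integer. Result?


Rotate 0b110001101000110011110110101101 right by 13 (32-bit) = 0b11101101011010011000110100011001 = 3983117593

3983117593


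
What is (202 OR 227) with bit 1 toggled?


Step 1: 202 | 227 = 235
Step 2: 235 ^ (1 << 1) = 235 ^ 2 = 233

233


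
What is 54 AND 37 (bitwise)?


0b110110 & 0b100101 = 0b100100 = 36

36


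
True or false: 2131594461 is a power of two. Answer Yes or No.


0b1111111000011011000110011011101. Multiple bits set => No

No


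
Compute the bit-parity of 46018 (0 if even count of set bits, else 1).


0b1011001111000010 has 8 ones => parity 0

0


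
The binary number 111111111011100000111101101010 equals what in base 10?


111111111011100000111101101010 in decimal = 1072566122

1072566122


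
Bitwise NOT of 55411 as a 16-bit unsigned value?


~0b1101100001110011 = 0b10011110001100 = 10124 (16-bit unsigned)

10124


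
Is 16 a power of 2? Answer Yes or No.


0b10000. Only one bit set => Yes

Yes


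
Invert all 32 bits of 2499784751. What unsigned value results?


2499784751 ^ 4294967295 = 1795182544

1795182544


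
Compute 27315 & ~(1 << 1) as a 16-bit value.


27315 & ~(1 << 1) = 27313

27313


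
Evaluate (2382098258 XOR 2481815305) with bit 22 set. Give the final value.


Step 1: 2382098258 ^ 2481815305 = 504795227
Step 2: 504795227 | (1 << 22) = 504795227 | 4194304 = 508989531

508989531


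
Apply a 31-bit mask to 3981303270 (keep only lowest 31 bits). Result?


3981303270 & 2147483647 = 1833819622

1833819622


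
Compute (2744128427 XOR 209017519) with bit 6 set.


Step 1: 2744128427 ^ 209017519 = 2951039236
Step 2: 2951039236 | (1 << 6) = 2951039236 | 64 = 2951039300

2951039300


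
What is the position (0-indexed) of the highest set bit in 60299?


0b1110101110001011. Highest set bit at position 15

15


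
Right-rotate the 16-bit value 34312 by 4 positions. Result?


Rotate 0b1000011000001000 right by 4 (16-bit) = 0b1000100001100000 = 34912

34912


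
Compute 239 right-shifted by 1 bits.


0b11101111 >> 1 = 0b1110111 = 119

119


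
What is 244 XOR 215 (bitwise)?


0b11110100 ^ 0b11010111 = 0b100011 = 35

35


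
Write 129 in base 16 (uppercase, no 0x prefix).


129 = 81 hex

81


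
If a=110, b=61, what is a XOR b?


110 ^ 61 = 83

83


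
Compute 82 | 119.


0b1010010 | 0b1110111 = 0b1110111 = 119

119


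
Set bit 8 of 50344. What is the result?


50344 | (1 << 8) = 50344 | 256 = 50600

50600


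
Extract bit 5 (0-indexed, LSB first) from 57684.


0b1110000101010100, position 5 = 0

0


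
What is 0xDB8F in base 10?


DB8F hex = 56207 decimal

56207


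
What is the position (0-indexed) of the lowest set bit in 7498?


0b1110101001010. Lowest set bit at position 1

1


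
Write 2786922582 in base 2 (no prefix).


2786922582 = 10100110000111010001000001010110 in binary

10100110000111010001000001010110


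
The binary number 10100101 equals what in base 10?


10100101 in decimal = 165

165


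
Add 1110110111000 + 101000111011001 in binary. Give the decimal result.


1110110111000 + 101000111011001 = 110111110010001 = 28561

28561


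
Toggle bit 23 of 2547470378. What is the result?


2547470378 ^ (1 << 23) = 2547470378 ^ 8388608 = 2539081770

2539081770


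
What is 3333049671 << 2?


0b11000110101010100100110101000111 << 2 = 0b1100011010101010010011010100011100 = 13332198684

13332198684


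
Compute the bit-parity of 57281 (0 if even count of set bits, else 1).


0b1101111111000001 has 10 ones => parity 0

0


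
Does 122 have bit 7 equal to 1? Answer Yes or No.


0b1111010, bit 7 = 0. No

No


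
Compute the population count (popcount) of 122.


0b1111010 has 5 set bits

5


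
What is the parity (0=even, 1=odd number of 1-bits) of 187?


0b10111011 has 6 ones => parity 0

0


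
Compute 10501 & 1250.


0b10100100000101 & 0b10011100010 = 0b0 = 0

0


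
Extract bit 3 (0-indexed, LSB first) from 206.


0b11001110, position 3 = 1

1


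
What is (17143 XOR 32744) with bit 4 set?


Step 1: 17143 ^ 32744 = 15647
Step 2: 15647 | (1 << 4) = 15647 | 16 = 15647

15647


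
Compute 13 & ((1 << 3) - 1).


13 & 7 = 5

5


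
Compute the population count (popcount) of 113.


0b1110001 has 4 set bits

4


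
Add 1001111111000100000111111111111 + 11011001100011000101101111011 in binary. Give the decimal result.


1001111111000100000111111111111 + 11011001100011000101101111011 = 1101011000100111001101101111010 = 1796447098

1796447098


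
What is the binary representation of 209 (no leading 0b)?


209 = 11010001 in binary

11010001


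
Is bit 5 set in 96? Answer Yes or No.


0b1100000, bit 5 = 1. Yes

Yes


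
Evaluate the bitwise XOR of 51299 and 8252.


0b1100100001100011 ^ 0b10000000111100 = 0b1110100001011111 = 59487

59487


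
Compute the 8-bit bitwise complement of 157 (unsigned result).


~0b10011101 = 0b1100010 = 98 (8-bit unsigned)

98


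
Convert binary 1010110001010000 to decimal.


1010110001010000 in decimal = 44112

44112


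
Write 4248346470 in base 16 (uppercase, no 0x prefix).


4248346470 = FD389F66 hex

FD389F66


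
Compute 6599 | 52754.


0b1100111000111 | 0b1100111000010010 = 0b1101111111010111 = 57303

57303


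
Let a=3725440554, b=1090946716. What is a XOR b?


3725440554 ^ 1090946716 = 2668310710

2668310710


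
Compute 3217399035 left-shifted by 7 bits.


0b10111111110001011001110011111011 << 7 = 0b101111111100010110011100111110110000000 = 411827076480

411827076480


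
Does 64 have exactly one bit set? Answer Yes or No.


0b1000000. Only one bit set => Yes

Yes


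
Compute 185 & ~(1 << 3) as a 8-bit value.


185 & ~(1 << 3) = 177

177


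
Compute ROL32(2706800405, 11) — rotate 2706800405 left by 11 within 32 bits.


Rotate 0b10100001010101100111111100010101 left by 11 (32-bit) = 0b10110011111110001010110100001010 = 3019418890

3019418890


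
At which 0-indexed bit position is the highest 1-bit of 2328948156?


0b10001010110100001110110110111100. Highest set bit at position 31

31


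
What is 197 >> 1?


0b11000101 >> 1 = 0b1100010 = 98

98


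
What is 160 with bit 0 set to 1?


160 | (1 << 0) = 160 | 1 = 161

161


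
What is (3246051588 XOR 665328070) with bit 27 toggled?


Step 1: 3246051588 ^ 665328070 = 3872573634
Step 2: 3872573634 ^ (1 << 27) = 3872573634 ^ 134217728 = 4006791362

4006791362


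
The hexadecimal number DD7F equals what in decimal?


DD7F hex = 56703 decimal

56703


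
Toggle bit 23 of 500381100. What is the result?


500381100 ^ (1 << 23) = 500381100 ^ 8388608 = 491992492

491992492


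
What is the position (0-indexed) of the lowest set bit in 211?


0b11010011. Lowest set bit at position 0

0


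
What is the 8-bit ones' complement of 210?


210 ^ 255 = 45

45


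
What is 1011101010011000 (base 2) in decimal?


1011101010011000 in decimal = 47768

47768


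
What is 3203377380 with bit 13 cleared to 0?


3203377380 & ~(1 << 13) = 3203369188

3203369188


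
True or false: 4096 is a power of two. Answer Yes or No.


0b1000000000000. Only one bit set => Yes

Yes


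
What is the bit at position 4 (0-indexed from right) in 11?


0b1011, position 4 = 0

0


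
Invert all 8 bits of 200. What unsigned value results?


200 ^ 255 = 55

55


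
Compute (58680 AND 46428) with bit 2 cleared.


Step 1: 58680 & 46428 = 42264
Step 2: 42264 & ~(1 << 2) = 42264

42264


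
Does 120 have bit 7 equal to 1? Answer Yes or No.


0b1111000, bit 7 = 0. No

No


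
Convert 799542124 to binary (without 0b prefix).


799542124 = 101111101010000000101101101100 in binary

101111101010000000101101101100


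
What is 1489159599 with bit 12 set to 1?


1489159599 | (1 << 12) = 1489159599 | 4096 = 1489163695

1489163695


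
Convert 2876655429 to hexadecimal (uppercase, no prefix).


2876655429 = AB764745 hex

AB764745


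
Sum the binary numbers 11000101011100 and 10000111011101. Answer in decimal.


11000101011100 + 10000111011101 = 101001100111001 = 21305

21305


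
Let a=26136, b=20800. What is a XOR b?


26136 ^ 20800 = 14168

14168


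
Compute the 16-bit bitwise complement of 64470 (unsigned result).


~0b1111101111010110 = 0b10000101001 = 1065 (16-bit unsigned)

1065


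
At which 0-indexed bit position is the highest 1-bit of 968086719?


0b111001101100111101010010111111. Highest set bit at position 29

29


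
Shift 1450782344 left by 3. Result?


0b1010110011110010010111010001000 << 3 = 0b1010110011110010010111010001000000 = 11606258752

11606258752


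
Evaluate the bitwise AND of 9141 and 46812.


0b10001110110101 & 0b1011011011011100 = 0b10001010010100 = 8852

8852


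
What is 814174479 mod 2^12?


814174479 & 4095 = 271

271


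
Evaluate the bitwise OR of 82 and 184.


0b1010010 | 0b10111000 = 0b11111010 = 250

250


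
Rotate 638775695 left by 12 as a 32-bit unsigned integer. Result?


Rotate 0b100110000100101111000110001111 left by 12 (32-bit) = 0b101111000110001111001001100001 = 790164065

790164065


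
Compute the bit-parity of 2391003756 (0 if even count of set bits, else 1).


0b10001110100000111101001001101100 has 15 ones => parity 1

1


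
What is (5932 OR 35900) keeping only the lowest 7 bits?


Step 1: 5932 | 35900 = 40764
Step 2: 40764 & 127 = 60

60


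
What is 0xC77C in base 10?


C77C hex = 51068 decimal

51068


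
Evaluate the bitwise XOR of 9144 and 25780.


0b10001110111000 ^ 0b110010010110100 = 0b100011100001100 = 18188

18188


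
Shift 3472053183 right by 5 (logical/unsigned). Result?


0b11001110111100110101001110111111 >> 5 = 0b110011101111001101010011101 = 108501661

108501661


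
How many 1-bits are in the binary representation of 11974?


0b10111011000110 has 8 set bits

8


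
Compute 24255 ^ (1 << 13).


24255 ^ (1 << 13) = 24255 ^ 8192 = 32447

32447


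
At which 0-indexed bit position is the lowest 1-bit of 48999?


0b1011111101100111. Lowest set bit at position 0

0


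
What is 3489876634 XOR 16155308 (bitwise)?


0b11010000000000110100101010011010 ^ 0b111101101000001010101100 = 0b11010000111101011100100000110110 = 3505768502

3505768502


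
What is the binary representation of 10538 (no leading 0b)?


10538 = 10100100101010 in binary

10100100101010


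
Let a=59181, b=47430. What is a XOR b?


59181 ^ 47430 = 24171

24171


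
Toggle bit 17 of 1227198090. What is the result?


1227198090 ^ (1 << 17) = 1227198090 ^ 131072 = 1227329162

1227329162


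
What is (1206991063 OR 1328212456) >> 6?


Step 1: 1206991063 | 1328212456 = 1341913599
Step 2: 1341913599 >> 6 = 20967399

20967399


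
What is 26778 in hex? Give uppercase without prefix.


26778 = 689A hex

689A


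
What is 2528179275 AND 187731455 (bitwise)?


0b10010110101100001111010001001011 & 0b1011001100001000110111111111 = 0b10001100001000010001001011 = 36734027

36734027


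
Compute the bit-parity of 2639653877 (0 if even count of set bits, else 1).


0b10011101010101011110101111110101 has 21 ones => parity 1

1


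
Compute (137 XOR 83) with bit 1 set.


Step 1: 137 ^ 83 = 218
Step 2: 218 | (1 << 1) = 218 | 2 = 218

218


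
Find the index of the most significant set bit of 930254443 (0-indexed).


0b110111011100101000111001101011. Highest set bit at position 29

29


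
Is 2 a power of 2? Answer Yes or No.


0b10. Only one bit set => Yes

Yes


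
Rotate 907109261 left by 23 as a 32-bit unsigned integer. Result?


Rotate 0b110110000100010110001110001101 left by 23 (32-bit) = 0b11000110100110110000100010110001 = 3332049073

3332049073


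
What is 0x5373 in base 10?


5373 hex = 21363 decimal

21363


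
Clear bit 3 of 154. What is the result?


154 & ~(1 << 3) = 146

146


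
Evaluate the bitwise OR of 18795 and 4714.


0b100100101101011 | 0b1001001101010 = 0b101101101101011 = 23403

23403


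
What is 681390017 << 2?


0b101000100111010010111111000001 << 2 = 0b10100010011101001011111100000100 = 2725560068

2725560068


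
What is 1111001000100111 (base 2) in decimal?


1111001000100111 in decimal = 61991

61991


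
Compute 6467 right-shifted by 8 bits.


0b1100101000011 >> 8 = 0b11001 = 25

25


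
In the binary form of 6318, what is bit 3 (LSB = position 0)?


0b1100010101110, position 3 = 1

1


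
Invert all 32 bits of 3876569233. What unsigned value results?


3876569233 ^ 4294967295 = 418398062

418398062


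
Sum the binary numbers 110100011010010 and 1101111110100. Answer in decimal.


110100011010010 + 1101111110100 = 1000010011000110 = 33990

33990
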